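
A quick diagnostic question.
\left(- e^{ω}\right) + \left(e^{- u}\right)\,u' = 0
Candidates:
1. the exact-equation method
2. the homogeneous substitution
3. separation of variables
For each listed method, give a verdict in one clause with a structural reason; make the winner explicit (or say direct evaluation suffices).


Technique: separation of variables — all dependence on the two variables factors apart, the defining separable shape.
- the exact-equation method — the cross-partial test holds only vacuously — each coefficient lives in its own variable, so the exactness machinery reads no structure the split form does not already show.
- the homogeneous substitution: the ratio of the variables does not determine the slope.
- separation of variables — yes, a natural case for it.


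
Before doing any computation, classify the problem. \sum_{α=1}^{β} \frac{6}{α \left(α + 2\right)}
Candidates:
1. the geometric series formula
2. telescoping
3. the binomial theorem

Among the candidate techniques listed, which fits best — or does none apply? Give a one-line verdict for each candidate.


Best approach: telescoping — \frac{6}{α \left(α + 2\right)} hides a difference of shifted reciprocals — decompose it and the middle of the sum vanishes.
- the geometric series formula — there is no constant term-to-term ratio.
- telescoping: a fit — the right tool for this form.
- the binomial theorem — no binomial coefficients pair with matched powers.


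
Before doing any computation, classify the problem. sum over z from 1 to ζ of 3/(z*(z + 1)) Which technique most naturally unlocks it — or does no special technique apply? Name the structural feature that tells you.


Diagnosis: telescoping — one partial-fraction pass turns 3/(z*(z + 1)) into a shifted difference, and shifted differences telescope.


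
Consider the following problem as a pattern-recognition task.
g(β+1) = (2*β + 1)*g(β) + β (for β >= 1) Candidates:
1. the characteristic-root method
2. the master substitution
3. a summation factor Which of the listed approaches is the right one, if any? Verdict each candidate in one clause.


Verdict: a summation factor — one-term recursion with variable weight 2*β + 1 is solved by product normalization, not by root-finding.
- the characteristic-root method — an index-dependent weight blocks the pure exponential ansatz.
- the master substitution: the recursion steps by a constant offset, so exponential reindexing is pointless.
- a summation factor: yes — fits the structure here.


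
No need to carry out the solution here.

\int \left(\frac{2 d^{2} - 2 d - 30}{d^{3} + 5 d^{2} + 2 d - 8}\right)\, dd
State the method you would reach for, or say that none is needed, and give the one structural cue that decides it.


Best approach: partial fractions — with d^{3} + 5 d^{2} + 2 d - 8 factorable and the degree on top strictly smaller, simple-fraction decomposition is immediate.


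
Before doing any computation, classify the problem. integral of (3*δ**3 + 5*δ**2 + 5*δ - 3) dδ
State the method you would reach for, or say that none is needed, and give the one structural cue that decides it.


Technique: no special technique — scan for structure and find none: constant multiples of powers of δ, integrate directly.


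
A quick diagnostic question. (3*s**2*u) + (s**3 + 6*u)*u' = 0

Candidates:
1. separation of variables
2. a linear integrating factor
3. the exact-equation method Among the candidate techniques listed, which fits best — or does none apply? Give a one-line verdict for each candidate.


Technique: the exact-equation method — the cross partial derivatives of 3*s**2*u and s**3 + 6*u agree, so the left side is the total differential of one potential in s and u.
- separation of variables: no algebra isolates the independent variable on one side and the unknown on the other.
- a linear integrating factor — the unknown enters nonlinearly (through a power, a denominator, or a transcendental function), which the linear integrating-factor recipe cannot absorb as-is — any repair would come from a preliminary substitution, not the factor.
- the exact-equation method: a fit — the right tool for this form.


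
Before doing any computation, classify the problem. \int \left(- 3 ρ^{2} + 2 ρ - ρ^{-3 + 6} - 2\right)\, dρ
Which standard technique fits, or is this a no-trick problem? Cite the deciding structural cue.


Method: no special technique — a term-by-term power-rule job in ρ; no substitution or rearrangement earns its keep here.


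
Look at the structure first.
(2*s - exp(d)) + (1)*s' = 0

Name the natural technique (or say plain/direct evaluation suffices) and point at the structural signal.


Technique: a linear integrating factor — the unknown enters only to the first power against a nonzero forcing term — the integrating-factor template applies directly.


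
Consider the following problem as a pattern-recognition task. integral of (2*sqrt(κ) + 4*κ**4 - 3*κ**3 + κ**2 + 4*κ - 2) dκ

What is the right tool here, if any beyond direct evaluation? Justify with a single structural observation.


Method: no special technique — a term-by-term power-rule job in κ; no substitution or rearrangement earns its keep here.


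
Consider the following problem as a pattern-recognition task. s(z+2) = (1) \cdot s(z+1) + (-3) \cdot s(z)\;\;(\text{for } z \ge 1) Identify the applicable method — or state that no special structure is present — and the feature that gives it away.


Method: the characteristic-root method — linear, homogeneous, constant coefficients: solutions of the form r^z exist — find the roots of the characteristic polynomial.


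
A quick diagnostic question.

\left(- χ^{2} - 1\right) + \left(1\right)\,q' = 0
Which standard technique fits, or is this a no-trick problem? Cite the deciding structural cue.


Best approach: no special technique — solved for the derivative, no q appears — this is antidifferentiation in χ wearing ODE clothing.


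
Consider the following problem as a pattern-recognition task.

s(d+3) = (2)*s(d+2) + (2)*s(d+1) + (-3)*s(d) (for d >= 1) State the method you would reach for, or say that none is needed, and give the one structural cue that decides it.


Method: the characteristic-root method — no index-dependence in the weights and nothing inhomogeneous: classic characteristic-equation setup.


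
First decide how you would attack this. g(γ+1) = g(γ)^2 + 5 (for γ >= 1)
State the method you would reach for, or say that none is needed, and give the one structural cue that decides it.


Verdict: no special technique — the new term depends nonlinearly on the old ones, which disqualifies every superposition-based technique.


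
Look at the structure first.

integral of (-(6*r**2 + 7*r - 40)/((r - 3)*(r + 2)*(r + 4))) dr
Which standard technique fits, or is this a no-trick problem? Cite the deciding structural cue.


Best approach: partial fractions — the bottom factors while the top stays lower-degree — split into simple fractions and integrate piece by piece.


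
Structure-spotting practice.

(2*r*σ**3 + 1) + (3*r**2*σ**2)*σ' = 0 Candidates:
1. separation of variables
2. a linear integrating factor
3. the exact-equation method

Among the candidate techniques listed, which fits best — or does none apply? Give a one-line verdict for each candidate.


Technique: the exact-equation method — checking ∂/∂σ of 2*r*σ**3 + 1 against ∂/∂r of 3*r**2*σ**2: they match — the equation is exact as it stands.
- separation of variables: no division isolates the independent variable from the unknown.
- a linear integrating factor — the unknown enters nonlinearly (through a power, a denominator, or a transcendental function), which the linear integrating-factor recipe cannot absorb as-is — any repair would come from a preliminary substitution, not the factor.
- the exact-equation method — yes — fits the structure here.


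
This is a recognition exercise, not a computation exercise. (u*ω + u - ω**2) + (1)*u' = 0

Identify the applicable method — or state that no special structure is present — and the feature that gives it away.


Diagnosis: a linear integrating factor — the unknown enters only to the first power against a nonzero forcing term — the integrating-factor template applies directly.


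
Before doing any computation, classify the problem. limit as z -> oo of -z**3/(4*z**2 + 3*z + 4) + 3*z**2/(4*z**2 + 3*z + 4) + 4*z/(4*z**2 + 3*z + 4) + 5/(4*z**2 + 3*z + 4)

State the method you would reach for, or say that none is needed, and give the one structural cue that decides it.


Method: dominant-term comparison — growth-rate triage: the leading powers of z decide the limit, everything else is noise. l'Hôpital's at-infinity variant applies to the expression viewed as a single quotient; the leading-term comparison is the direct route.


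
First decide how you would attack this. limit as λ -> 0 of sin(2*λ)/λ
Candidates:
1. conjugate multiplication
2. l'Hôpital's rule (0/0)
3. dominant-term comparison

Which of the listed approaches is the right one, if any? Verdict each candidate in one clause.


Diagnosis: l'Hôpital's rule (0/0) — numerator and denominator both vanish at 0 — a genuine 0/0 form, which is exactly when l'Hôpital applies. A first-order expansion at the point is an equally standard path; the rule packages it.
- conjugate multiplication: there are no radicals in tension whose conjugate would simplify matters.
- l'Hôpital's rule (0/0): yes — fits the structure here.
- dominant-term comparison — this limit is not decided by comparing polynomial growth at infinity.


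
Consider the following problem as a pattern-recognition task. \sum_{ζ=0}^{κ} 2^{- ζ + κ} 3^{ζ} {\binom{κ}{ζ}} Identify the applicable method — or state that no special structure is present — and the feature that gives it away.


Technique: the binomial theorem — {\binom{κ}{ζ}} weighting matched powers of 3 and 2 is the expanded form of (3 + 2)^κ — fold it back up.


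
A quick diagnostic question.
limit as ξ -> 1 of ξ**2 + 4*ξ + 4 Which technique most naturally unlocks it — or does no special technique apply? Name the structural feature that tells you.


Best approach: no special technique — the expression is continuous at the evaluation point — substitute directly; no indeterminate form appears.


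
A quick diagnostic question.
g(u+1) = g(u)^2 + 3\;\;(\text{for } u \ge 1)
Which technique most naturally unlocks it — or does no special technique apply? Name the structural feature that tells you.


Diagnosis: no special technique — no ansatz, no master substitution, no summation factor survives the nonlinearity here.


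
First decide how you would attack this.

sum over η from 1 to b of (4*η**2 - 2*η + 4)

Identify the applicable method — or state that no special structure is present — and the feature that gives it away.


Technique: no special technique — recognize the absence of structure: constant-multiple powers of η summed plainly, no special method required.


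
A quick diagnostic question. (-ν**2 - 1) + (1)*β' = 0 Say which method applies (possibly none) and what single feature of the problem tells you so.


Best approach: no special technique — solved for the derivative, β never appears on the right — this is a direct integration in ν, not a differential-equations problem at heart.


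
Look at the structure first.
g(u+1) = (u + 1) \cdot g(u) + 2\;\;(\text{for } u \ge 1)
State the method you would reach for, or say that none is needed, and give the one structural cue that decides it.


Best approach: a summation factor — it is first-order linear but the coefficient u + 1 depends on the index, so multiply through by a summation factor to telescope it.


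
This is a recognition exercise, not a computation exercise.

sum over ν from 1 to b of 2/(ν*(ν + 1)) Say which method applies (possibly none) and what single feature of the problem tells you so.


Technique: telescoping — 2/(ν*(ν + 1)) is a collapsed telescope: expand it into simple fractions to see the cancellation.


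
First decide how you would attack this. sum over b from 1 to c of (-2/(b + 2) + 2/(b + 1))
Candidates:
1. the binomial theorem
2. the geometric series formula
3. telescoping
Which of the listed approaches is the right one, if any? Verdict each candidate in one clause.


Best approach: telescoping — difference-of-shifts structure (each term adds 2/(b + 1), then subtracts its one-index-advanced value, which the following term adds back) leaves only the first and last pieces standing.
- the binomial theorem — there is no sum-raised-to-a-power identity hiding in these terms.
- the geometric series formula: the term-to-term ratio changes with the index, so the geometric formula cannot close it.
- telescoping: yes — fits the structure here.


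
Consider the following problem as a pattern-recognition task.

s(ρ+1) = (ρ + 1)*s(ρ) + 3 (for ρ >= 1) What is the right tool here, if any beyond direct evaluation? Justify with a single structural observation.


Technique: a summation factor — because the multiplier ρ + 1 is index-dependent, divide through by its running product and sum the resulting differences.


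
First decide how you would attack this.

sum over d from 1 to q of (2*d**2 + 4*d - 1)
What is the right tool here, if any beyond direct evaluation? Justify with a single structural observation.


Diagnosis: no special technique — no ratio, no shift structure, no binomial pattern: sum the constant-multiple powers of d with known formulas.


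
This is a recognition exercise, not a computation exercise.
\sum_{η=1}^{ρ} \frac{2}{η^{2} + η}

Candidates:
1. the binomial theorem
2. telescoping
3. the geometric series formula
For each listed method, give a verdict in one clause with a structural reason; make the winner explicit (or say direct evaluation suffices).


Best approach: telescoping — the denominator's roots in \frac{2}{η^{2} + η} sit an integer apart: decomposition produces a self-cancelling chain.
- the binomial theorem — the terms lack the binomial-coefficient-weighted complementary-power pattern of an expansion.
- telescoping: applicable, and directly so.
- the geometric series formula — the term-to-term ratio changes with the index, so the geometric formula cannot close it.


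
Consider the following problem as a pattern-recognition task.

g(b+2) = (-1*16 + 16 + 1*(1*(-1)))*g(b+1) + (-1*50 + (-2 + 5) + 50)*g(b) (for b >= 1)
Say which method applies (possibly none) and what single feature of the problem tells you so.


Verdict: the characteristic-root method — shift-invariance with fixed coefficients calls for exponential trials; the characteristic polynomial finds every r^b.


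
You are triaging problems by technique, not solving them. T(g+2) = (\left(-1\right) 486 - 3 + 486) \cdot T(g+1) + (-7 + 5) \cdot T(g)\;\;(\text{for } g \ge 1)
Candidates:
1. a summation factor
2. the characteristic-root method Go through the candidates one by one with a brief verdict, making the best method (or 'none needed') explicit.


Diagnosis: the characteristic-root method — linear, homogeneous, constant coefficients: solutions of the form r^g exist — find the roots of the characteristic polynomial.
- a summation factor: a summation factor telescopes one-step recursions; this one carries higher-order memory.
- the characteristic-root method — a fit — the right tool for this form.


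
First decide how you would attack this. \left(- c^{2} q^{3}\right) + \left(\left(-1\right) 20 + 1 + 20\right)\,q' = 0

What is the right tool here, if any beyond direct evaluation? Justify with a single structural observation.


Technique: separation of variables — the slope splits multiplicatively: c^{2} carrying all c-dependence times q^{3} carrying all q-dependence — separate and integrate.


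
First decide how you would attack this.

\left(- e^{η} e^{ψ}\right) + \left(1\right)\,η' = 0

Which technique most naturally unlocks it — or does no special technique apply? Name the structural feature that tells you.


Verdict: separation of variables — one side of the product carries the independent variable, the other the unknown — the textbook separation shape.


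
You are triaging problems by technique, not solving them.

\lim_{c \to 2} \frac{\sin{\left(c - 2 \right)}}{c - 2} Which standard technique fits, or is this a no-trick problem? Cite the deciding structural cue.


Technique: l'Hôpital's rule (0/0) — the 0/0 form at 2 is the signature situation for l'Hôpital's rule. A local series expansion at the point resolves it as well; the rule is the packaged version of that step.


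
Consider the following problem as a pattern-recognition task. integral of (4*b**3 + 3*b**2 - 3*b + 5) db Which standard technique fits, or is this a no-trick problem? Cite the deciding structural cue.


Verdict: no special technique — nothing composite, nothing rational, nothing trigonometric — each constant-multiple power of b integrates by the power rule alone.


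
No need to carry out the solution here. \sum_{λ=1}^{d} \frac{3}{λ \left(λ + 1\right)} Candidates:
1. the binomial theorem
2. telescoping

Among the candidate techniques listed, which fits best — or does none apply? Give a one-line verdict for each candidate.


Best approach: telescoping — integer-spaced poles in \frac{3}{λ \left(λ + 1\right)} are the telescoping signature in disguise.
- the binomial theorem: no binomial coefficients pair up with complementary powers here.
- telescoping: yes — fits the structure here.


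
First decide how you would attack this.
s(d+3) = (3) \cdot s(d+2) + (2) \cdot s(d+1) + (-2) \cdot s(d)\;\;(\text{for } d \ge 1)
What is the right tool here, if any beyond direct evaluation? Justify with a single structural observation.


Technique: the characteristic-root method — try a geometric ansatz r^d: constant coefficients turn the recurrence into one polynomial equation in r.


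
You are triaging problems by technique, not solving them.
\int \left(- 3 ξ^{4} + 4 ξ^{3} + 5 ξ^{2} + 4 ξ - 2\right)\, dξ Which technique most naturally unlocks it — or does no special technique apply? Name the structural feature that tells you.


Method: no special technique — the integrand is a sum of constant multiples of powers of ξ — integrate term by term.


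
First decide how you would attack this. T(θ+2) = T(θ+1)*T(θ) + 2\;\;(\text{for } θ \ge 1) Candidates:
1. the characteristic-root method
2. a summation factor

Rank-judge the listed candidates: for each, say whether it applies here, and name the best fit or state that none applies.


Diagnosis: no special technique — the map from one term to the next is curved, not linear, so linear closed-form machinery does not attach.
- the characteristic-root method: the recursion is nonlinear in the sequence values, so no linear-modes ansatz applies.
- a summation factor: no summation factor applies — the rule is not linear in the sequence values.


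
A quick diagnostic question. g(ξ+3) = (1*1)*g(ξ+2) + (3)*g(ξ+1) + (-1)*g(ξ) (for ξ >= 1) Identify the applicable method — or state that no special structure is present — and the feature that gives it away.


Best approach: the characteristic-root method — constant coefficients and linearity mean the ansatz r^ξ reduces it to solving the characteristic polynomial.


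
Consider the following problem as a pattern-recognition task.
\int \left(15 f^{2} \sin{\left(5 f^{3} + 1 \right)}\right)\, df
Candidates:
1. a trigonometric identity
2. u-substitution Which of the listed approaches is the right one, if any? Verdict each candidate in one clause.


Verdict: u-substitution — collected, the integrand has one factor that is, up to a constant, the derivative of an inner expression the rest depends on — substitute for that inner expression.
- a trigonometric identity — the trigonometric factor has no even power to reduce and no cross-frequency product to convert — the standard power-reduction and product-to-sum identities do not engage it.
- u-substitution: a fit — the right tool for this form.


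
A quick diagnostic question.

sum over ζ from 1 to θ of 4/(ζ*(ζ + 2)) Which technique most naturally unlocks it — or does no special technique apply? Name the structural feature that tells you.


Method: telescoping — the summand 4/(ζ*(ζ + 2)) decomposes into fractions whose poles differ by an integer shift — the series collapses.


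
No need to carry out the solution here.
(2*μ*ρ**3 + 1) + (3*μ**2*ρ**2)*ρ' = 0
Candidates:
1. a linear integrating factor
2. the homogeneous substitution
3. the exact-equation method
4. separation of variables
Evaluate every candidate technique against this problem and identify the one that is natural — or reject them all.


Method: the exact-equation method — d/dρ of 2*μ*ρ**3 + 1 equals d/dμ of 3*μ**2*ρ**2: the form is a total differential of one potential — integrate it exactly.
- a linear integrating factor: the unknown enters nonlinearly (through a power, a denominator, or a transcendental function), which the linear integrating-factor recipe cannot absorb as-is — any repair would come from a preliminary substitution, not the factor.
- the homogeneous substitution — solved for the derivative, the right side changes under joint scaling of the two variables.
- the exact-equation method — applicable, and directly so.
- separation of variables — no division isolates the independent variable from the unknown.


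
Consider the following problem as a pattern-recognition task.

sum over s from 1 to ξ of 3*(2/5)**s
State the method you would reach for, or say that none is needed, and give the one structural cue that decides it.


Method: the geometric series formula — each summand is the previous one scaled by 2/5; that constant multiplier is itself the geometric structure.


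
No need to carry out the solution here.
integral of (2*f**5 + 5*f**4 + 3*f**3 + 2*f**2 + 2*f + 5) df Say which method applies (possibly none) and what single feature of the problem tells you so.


Method: no special technique — scan for structure and find none: constant multiples of powers of f, integrate directly.


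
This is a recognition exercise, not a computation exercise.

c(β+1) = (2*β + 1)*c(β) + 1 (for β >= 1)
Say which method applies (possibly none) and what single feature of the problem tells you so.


Best approach: a summation factor — rescale the sequence by the product of the weights 2*β + 1 so far — the recurrence collapses to a plain running sum.


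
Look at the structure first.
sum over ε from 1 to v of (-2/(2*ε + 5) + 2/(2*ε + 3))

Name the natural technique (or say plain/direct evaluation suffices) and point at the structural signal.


Best approach: telescoping — write out three consecutive terms and watch the interior cancel: the advanced copy one term subtracts reappears as the very next term's leading piece, pair after pair.


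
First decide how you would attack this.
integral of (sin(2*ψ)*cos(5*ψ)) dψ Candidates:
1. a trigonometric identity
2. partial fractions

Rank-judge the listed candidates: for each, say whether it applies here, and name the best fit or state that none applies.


Verdict: a trigonometric identity — two sinusoids at different rates multiply in sin(2*ψ)*cos(5*ψ); the product-to-sum identity uncouples them.
- a trigonometric identity — a fit — the right tool for this form.
- partial fractions: the expression is not a ratio of polynomials that decomposes further.


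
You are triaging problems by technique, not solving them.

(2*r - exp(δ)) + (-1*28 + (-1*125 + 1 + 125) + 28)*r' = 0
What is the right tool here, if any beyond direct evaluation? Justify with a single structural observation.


Diagnosis: a linear integrating factor — linear in the unknown with genuine forcing: multiply through by the exponential of the integrated coefficient and the left side closes into one derivative.


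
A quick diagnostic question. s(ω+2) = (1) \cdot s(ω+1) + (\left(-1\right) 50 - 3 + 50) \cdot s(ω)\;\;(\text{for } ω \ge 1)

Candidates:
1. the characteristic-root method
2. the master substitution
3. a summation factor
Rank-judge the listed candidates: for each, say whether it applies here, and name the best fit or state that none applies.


Verdict: the characteristic-root method — constant coefficients and linearity mean the ansatz r^ω reduces it to solving the characteristic polynomial.
- the characteristic-root method — applies; the problem has the shape this method handles.
- the master substitution — the recursive argument is a shift of the index, not a fixed fraction of it.
- a summation factor — the recurrence reaches back more than one step, outside the first-order family a summation factor normalizes.


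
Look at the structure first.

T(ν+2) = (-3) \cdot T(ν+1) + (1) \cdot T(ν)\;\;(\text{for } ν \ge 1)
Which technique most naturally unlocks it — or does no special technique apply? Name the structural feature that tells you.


Diagnosis: the characteristic-root method — this is the constant-coefficient homogeneous case — the whole solution in ν reduces to a polynomial's roots.


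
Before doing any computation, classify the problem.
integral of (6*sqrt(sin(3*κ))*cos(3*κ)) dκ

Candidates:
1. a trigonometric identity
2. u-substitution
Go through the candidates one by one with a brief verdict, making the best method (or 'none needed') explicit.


Best approach: u-substitution — structure check: outer function, inner expression sin(3*κ), inner derivative as a factor — the classic u = sin(3*κ) pattern.
- a trigonometric identity: neither the even-power reduction nor the product-to-sum identity applies to this structure.
- u-substitution: yes — fits the structure here.


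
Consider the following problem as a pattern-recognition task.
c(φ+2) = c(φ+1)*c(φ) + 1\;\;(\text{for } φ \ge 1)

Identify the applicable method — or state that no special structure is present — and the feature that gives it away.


Diagnosis: no special technique — the new term depends nonlinearly on the old ones, which disqualifies every superposition-based technique.


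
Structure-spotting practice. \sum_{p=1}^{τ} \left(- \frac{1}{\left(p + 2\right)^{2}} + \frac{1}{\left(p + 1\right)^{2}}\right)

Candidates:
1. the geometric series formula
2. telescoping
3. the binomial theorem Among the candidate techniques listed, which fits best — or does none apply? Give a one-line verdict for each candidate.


Diagnosis: telescoping — each term adds \frac{1}{\left(p + 1\right)^{2}} and subtracts the same expression advanced one index; that subtracted piece cancels against the next term's added copy — only the boundary terms survive.
- the geometric series formula: dividing successive terms gives an index-dependent quantity, not a constant.
- telescoping: yes, a natural case for it.
- the binomial theorem — there is no pair of bases whose matched powers would reassemble into a single binomial power.


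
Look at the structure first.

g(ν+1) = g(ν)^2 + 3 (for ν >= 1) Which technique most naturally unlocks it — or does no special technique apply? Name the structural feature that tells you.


Method: no special technique — nonlinear feedback in the recursion rules out every root- or factor-based technique.


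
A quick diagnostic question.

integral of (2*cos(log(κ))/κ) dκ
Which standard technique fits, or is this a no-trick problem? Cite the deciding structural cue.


Method: u-substitution — collected, the integrand has one factor that is, up to a constant, the derivative of an inner expression the rest depends on — substitute for that inner expression.


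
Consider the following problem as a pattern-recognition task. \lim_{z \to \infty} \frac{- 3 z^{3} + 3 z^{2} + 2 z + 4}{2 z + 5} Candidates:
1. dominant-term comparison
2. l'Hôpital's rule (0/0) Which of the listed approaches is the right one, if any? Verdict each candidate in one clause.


Technique: dominant-term comparison — at large z only the top-degree terms survive; compare the leading terms and the limit falls out.
- dominant-term comparison: yes — fits the structure here.
- l'Hôpital's rule (0/0) — as a single quotient the expression runs to ∞/∞ at the limit point — an at-infinity form of the rule would apply, though the leading-growth comparison is the direct reading.


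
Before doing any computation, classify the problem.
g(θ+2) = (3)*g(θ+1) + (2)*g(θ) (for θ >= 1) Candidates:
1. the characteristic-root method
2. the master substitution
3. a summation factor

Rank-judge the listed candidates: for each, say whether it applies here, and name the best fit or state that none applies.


Diagnosis: the characteristic-root method — no index-dependence in the weights and nothing inhomogeneous: classic characteristic-equation setup.
- the characteristic-root method — applies; the problem has the shape this method handles.
- the master substitution: the recursive argument is a shift of the index, not a fixed fraction of it.
- a summation factor: a summation factor telescopes one-step recursions; this one carries higher-order memory.


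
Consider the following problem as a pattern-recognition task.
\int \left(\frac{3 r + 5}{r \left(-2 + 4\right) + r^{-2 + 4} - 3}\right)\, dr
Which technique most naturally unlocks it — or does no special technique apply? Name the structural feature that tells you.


Technique: partial fractions — a proper rational integrand whose denominator splits into simpler factors — decompose into partial fractions first.


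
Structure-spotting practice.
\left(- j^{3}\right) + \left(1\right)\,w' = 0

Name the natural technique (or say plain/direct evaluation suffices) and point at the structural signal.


Method: no special technique — the slope is a function of j alone, so integrate both sides directly.


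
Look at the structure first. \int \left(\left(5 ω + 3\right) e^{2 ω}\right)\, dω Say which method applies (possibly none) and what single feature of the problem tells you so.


Technique: integration by parts — the integrand splits as 5 ω + 3 times e^{2 ω} — repeatedly differentiating the polynomial part kills it, which is the parts ladder.


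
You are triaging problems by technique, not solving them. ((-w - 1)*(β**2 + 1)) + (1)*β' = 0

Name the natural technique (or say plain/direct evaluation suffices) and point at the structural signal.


Method: separation of variables — separating collects all β-dependence with the derivative and leaves all w-dependence opposite: variables separate.


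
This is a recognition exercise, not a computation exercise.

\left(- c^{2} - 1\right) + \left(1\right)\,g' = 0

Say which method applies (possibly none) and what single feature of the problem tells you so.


Best approach: no special technique — the slope is a function of c alone, so integrate both sides directly.


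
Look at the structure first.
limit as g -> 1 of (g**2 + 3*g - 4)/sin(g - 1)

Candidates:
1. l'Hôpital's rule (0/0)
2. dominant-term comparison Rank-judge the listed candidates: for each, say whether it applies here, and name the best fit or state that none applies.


Verdict: l'Hôpital's rule (0/0) — plug in 1: top and bottom both hit zero, so differentiate each and retry. The standard small-argument limits would also carry it; the rule is the systematic route.
- l'Hôpital's rule (0/0) — a fit — the right tool for this form.
- dominant-term comparison — this limit is not decided by comparing polynomial growth at infinity.


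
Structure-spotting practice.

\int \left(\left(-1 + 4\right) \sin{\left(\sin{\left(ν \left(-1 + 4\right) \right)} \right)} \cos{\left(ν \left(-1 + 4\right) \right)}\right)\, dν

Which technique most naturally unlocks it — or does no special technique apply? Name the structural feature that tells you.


Diagnosis: u-substitution — the only nontrivial dependence routes through \sin{\left(ν \left(-1 + 4\right) \right)}, whose derivative supplies the leftover factor up to a constant multiple — u = \sin{\left(ν \left(-1 + 4\right) \right)} flattens it.


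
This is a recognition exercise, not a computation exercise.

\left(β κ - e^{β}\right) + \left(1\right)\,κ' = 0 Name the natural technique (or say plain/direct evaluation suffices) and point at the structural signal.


Technique: a linear integrating factor — κ enters only linearly with coefficient β; multiply by exp of the integral of β and the left side becomes one derivative.


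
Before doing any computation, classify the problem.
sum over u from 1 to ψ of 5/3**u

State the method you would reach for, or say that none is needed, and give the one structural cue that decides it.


Best approach: the geometric series formula — consecutive terms stand in a fixed index-free ratio — the geometric sum formula closes it.


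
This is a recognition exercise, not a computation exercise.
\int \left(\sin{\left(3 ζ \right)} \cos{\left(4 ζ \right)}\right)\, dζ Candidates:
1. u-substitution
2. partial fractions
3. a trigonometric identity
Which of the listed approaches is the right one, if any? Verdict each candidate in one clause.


Verdict: a trigonometric identity — apply product-to-sum to \sin{\left(3 ζ \right)} \cos{\left(4 ζ \right)}: two clean single-angle terms replace one awkward product.
- u-substitution: no subexpression of the integrand serves as a whole-integral substitution inner — individual terms may offer their own, but none carries its derivative as a factor of the full integrand; a working change of variable would have to be constructed from outside the expression.
- partial fractions: there is no rational-function structure to decompose.
- a trigonometric identity — applicable, and directly so.


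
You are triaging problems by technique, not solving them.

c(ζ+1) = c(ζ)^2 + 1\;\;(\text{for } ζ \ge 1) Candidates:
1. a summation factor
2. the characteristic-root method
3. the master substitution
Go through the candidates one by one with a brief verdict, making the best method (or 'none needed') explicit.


Best approach: no special technique — this one you iterate or analyze qualitatively: the nonlinearity defeats linear solution methods.
- a summation factor: the recursion is nonlinear — outside the first-order linear family a summation factor addresses.
- the characteristic-root method: the recursion is nonlinear in the sequence values, so no linear-modes ansatz applies.
- the master substitution: the recursion shifts the index rather than dividing it.


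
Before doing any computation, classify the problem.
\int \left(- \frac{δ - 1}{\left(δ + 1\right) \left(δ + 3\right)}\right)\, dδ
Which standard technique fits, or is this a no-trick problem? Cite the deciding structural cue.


Best approach: partial fractions — a proper rational integrand whose denominator splits into simpler factors — decompose into partial fractions first.


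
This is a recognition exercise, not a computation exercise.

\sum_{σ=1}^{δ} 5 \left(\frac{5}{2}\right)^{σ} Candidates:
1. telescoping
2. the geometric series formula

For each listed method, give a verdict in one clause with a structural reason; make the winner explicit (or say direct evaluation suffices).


Verdict: the geometric series formula — consecutive terms stand in a fixed index-free ratio — the geometric sum formula closes it.
- telescoping — neither a shifted-difference shape nor integer-spaced poles are present.
- the geometric series formula: a fit — the right tool for this form.


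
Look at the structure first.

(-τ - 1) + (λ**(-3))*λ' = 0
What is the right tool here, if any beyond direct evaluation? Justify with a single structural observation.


Method: separation of variables — all dependence on the two variables factors apart, the defining separable shape. An exactness check succeeds on this form as well — separation and the potential function arrive at the same answer, separation more directly.


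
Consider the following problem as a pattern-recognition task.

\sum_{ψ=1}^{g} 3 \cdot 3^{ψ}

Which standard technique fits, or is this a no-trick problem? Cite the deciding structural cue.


Technique: the geometric series formula — check a ratio of consecutive terms: it is 3, independent of the index, so the geometric formula closes the sum.


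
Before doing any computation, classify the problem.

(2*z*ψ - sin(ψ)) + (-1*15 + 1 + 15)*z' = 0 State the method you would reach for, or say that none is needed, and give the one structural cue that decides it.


Verdict: a linear integrating factor — the unknown enters only to the first power against a nonzero forcing term — the integrating-factor template applies directly.


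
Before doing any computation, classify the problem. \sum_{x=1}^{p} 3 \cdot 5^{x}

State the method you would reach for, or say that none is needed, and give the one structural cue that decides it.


Verdict: the geometric series formula — each term is 5 times the previous one, so the geometric-series formula applies directly.


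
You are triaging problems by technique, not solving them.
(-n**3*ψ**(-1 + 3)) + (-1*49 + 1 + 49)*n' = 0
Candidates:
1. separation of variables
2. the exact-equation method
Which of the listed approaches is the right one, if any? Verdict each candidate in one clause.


Technique: separation of variables — one side of the product carries the independent variable, the other the unknown — the textbook separation shape.
- separation of variables: applicable, and directly so.
- the exact-equation method: exactness fails on the nose — the mixed partials do not match.


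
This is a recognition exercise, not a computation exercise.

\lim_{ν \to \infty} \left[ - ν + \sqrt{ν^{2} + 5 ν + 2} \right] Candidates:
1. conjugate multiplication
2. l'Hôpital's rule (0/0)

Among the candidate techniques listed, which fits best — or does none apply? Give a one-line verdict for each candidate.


Verdict: conjugate multiplication — the ∞ − ∞ radical form is the exact trigger for the conjugate maneuver.
- conjugate multiplication — applicable, and directly so.
- l'Hôpital's rule (0/0) — no quotient structure at all: the clash is ∞ minus ∞, which rationalizing converts into a tractable ratio.


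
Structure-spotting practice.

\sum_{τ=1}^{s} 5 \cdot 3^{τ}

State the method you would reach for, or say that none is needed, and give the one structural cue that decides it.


Method: the geometric series formula — each term is 3 times the previous one, so the geometric-series formula applies directly.


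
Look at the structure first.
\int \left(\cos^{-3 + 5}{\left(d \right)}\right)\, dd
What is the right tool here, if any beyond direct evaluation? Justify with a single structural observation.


Technique: a trigonometric identity — even powers like \cos^{-3 + 5}{\left(d \right)} never integrate directly; the half-angle identity lowers the degree first.


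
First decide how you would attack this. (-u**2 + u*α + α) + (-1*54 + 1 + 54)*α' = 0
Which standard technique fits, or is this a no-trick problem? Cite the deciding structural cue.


Best approach: a linear integrating factor — linear in the unknown with genuine forcing: multiply through by the exponential of the integrated coefficient and the left side closes into one derivative.


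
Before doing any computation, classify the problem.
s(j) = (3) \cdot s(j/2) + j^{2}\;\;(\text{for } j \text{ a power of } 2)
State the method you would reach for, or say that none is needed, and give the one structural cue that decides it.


Method: the master substitution — the argument shrinks by the factor 2, so measure the index on a logarithmic scale and the recursion becomes a shift.
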